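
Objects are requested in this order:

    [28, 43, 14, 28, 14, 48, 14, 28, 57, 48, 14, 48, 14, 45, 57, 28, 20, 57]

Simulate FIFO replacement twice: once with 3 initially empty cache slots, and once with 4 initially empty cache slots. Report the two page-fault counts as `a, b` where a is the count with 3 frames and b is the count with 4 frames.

3 frames: F F F . . F . F F . F F . F F F F . → 12 faults.
4 frames: F F F . . F . . F . . . . F . F F . → 8 faults.
8 < 12: adding a frame reduced faults, as is typical.

12, 8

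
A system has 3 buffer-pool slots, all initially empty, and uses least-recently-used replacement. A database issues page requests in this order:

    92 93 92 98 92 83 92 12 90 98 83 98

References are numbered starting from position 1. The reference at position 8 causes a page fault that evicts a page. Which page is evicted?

pos 1: 92: fault, frames [92]
pos 2: 93: fault, frames [92, 93]
pos 3: 92: hit
pos 4: 98: fault, frames [93, 92, 98]
pos 5: 92: hit
pos 6: 83: fault, evict 93, frames [98, 92, 83]
pos 7: 92: hit
pos 8: 12: fault, evict 98, frames [83, 92, 12]
At position 8, page 98 is evicted.

98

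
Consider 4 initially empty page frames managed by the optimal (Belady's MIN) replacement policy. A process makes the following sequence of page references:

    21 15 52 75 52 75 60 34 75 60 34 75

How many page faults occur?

21: fault, frames {21}
15: fault, frames {21,15}
52: fault, frames {21,15,52}
75: fault, frames {21,15,52,75}
52: hit
75: hit
60: fault, evict 52, frames {21,15,75,60}
34: fault, evict 15, frames {21,75,60,34}
75: hit
60: hit
34: hit
75: hit
Page faults: 6.

6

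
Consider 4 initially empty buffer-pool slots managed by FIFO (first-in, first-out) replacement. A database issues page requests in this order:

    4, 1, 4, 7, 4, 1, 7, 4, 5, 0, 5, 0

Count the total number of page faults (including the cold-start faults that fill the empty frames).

5

4 → miss, frames (4)
1 → miss, frames (4 1)
4 → hit
7 → miss, frames (4 1 7)
4 → hit
1 → hit
7 → hit
4 → hit
5 → miss, frames (4 1 7 5)
0 → miss, evict 4, frames (1 7 5 0)
5 → hit
0 → hit
Page faults: 5.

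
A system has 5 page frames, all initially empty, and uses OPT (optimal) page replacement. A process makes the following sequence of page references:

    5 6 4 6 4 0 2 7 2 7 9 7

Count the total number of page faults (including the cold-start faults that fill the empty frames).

7

5 → fault, frames [5]
6 → fault, frames [5, 6]
4 → fault, frames [5, 6, 4]
6 → hit
4 → hit
0 → fault, frames [5, 6, 4, 0]
2 → fault, frames [5, 6, 4, 0, 2]
7 → fault, evict 0, frames [5, 6, 4, 2, 7]
2 → hit
7 → hit
9 → fault, evict 2, frames [5, 6, 4, 7, 9]
7 → hit
Page faults: 7.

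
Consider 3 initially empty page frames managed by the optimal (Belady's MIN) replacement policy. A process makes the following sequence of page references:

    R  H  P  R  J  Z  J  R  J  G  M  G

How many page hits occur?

5

R → miss, frames (R)
H → miss, frames (R H)
P → miss, frames (R H P)
R → hit
J → miss, evict P, frames (R H J)
Z → miss, evict H, frames (R J Z)
J → hit
R → hit
J → hit
G → miss, evict Z, frames (R J G)
M → miss, evict J, frames (R G M)
G → hit
Hits: 5.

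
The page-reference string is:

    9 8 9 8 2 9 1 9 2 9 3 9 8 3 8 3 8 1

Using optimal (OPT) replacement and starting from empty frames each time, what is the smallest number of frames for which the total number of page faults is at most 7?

f=1: 18 faults
f=2: 8 faults
f=3: 6 faults
f=4: 5 faults
f=5: 5 faults
Smallest f with faults ≤ 7 is 3.

3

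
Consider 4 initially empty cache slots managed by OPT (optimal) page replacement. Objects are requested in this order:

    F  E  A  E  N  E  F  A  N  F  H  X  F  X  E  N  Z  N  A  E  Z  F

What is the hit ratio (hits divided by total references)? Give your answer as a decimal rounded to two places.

0.64

F → fault, frames {F}
E → fault, frames {F,E}
A → fault, frames {F,E,A}
E → hit
N → fault, frames {F,E,A,N}
E → hit
F → hit
A → hit
N → hit
F → hit
H → fault, evict A, frames {F,E,N,H}
X → fault, evict H, frames {F,E,N,X}
F → hit
X → hit
E → hit
N → hit
Z → fault, evict X, frames {F,E,N,Z}
N → hit
A → fault, evict N, frames {F,E,Z,A}
E → hit
Z → hit
F → hit
Hits: 14 of 22 references → 14/22 = 0.6364.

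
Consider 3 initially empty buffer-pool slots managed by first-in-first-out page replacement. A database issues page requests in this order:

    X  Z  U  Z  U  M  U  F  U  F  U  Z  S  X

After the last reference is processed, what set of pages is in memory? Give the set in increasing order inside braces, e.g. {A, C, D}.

{S, X, Z}

X: fault, frames {X}
Z: fault, frames {X,Z}
U: fault, frames {X,Z,U}
Z: hit
U: hit
M: fault, evict X, frames {Z,U,M}
U: hit
F: fault, evict Z, frames {U,M,F}
U: hit
F: hit
U: hit
Z: fault, evict U, frames {M,F,Z}
S: fault, evict M, frames {F,Z,S}
X: fault, evict F, frames {Z,S,X}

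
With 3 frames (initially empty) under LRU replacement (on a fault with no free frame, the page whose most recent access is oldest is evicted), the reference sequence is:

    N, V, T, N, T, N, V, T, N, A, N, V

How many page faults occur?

N: miss, frames {N}
V: miss, frames {N,V}
T: miss, frames {N,V,T}
N: hit
T: hit
N: hit
V: hit
T: hit
N: hit
A: miss, evict V, frames {T,N,A}
N: hit
V: miss, evict T, frames {A,N,V}
Page faults: 5.

5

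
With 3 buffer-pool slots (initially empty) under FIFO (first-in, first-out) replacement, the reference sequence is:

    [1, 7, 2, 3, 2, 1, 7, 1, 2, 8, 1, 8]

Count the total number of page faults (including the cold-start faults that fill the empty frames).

9

1 -> fault, frames {1}
7 -> fault, frames {1,7}
2 -> fault, frames {1,7,2}
3 -> fault, evict 1, frames {7,2,3}
2 -> hit
1 -> fault, evict 7, frames {2,3,1}
7 -> fault, evict 2, frames {3,1,7}
1 -> hit
2 -> fault, evict 3, frames {1,7,2}
8 -> fault, evict 1, frames {7,2,8}
1 -> fault, evict 7, frames {2,8,1}
8 -> hit
Page faults: 9.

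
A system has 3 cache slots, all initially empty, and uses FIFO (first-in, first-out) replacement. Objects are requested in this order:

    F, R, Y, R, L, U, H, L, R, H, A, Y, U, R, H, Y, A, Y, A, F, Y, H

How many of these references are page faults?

16

F -> miss, frames (F)
R -> miss, frames (F R)
Y -> miss, frames (F R Y)
R -> hit
L -> miss, evict F, frames (R Y L)
U -> miss, evict R, frames (Y L U)
H -> miss, evict Y, frames (L U H)
L -> hit
R -> miss, evict L, frames (U H R)
H -> hit
A -> miss, evict U, frames (H R A)
Y -> miss, evict H, frames (R A Y)
U -> miss, evict R, frames (A Y U)
R -> miss, evict A, frames (Y U R)
H -> miss, evict Y, frames (U R H)
Y -> miss, evict U, frames (R H Y)
A -> miss, evict R, frames (H Y A)
Y -> hit
A -> hit
F -> miss, evict H, frames (Y A F)
Y -> hit
H -> miss, evict Y, frames (A F H)
Page faults: 16.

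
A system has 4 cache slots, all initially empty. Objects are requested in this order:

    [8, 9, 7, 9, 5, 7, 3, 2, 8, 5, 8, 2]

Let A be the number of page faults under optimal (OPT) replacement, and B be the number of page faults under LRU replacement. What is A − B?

-2

Under OPT: F F F . F . F F . . . . → 6 faults.
Under LRU: F F F . F . F F F F . . → 8 faults.
A − B = 6 − 8 = -2.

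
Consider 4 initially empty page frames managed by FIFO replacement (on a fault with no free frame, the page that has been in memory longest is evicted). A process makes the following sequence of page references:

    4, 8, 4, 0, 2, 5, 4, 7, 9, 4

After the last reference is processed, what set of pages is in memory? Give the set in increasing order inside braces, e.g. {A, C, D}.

4: miss, frames {4}
8: miss, frames {4,8}
4: hit
0: miss, frames {4,8,0}
2: miss, frames {4,8,0,2}
5: miss, evict 4, frames {8,0,2,5}
4: miss, evict 8, frames {0,2,5,4}
7: miss, evict 0, frames {2,5,4,7}
9: miss, evict 2, frames {5,4,7,9}
4: hit

{4, 5, 7, 9}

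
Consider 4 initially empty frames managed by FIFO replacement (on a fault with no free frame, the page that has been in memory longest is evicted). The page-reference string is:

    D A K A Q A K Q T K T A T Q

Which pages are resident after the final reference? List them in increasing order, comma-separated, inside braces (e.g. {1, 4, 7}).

D -> fault, frames (D)
A -> fault, frames (D A)
K -> fault, frames (D A K)
A -> hit
Q -> fault, frames (D A K Q)
A -> hit
K -> hit
Q -> hit
T -> fault, evict D, frames (A K Q T)
K -> hit
T -> hit
A -> hit
T -> hit
Q -> hit

{A, K, Q, T}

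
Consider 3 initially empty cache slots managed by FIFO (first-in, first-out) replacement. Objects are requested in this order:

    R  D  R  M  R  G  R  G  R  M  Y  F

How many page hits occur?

5

R: miss, frames (R)
D: miss, frames (R D)
R: hit
M: miss, frames (R D M)
R: hit
G: miss, evict R, frames (D M G)
R: miss, evict D, frames (M G R)
G: hit
R: hit
M: hit
Y: miss, evict M, frames (G R Y)
F: miss, evict G, frames (R Y F)
Hits: 5.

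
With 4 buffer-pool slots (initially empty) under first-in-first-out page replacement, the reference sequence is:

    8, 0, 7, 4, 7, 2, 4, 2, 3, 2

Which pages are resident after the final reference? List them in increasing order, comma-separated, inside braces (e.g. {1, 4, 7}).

{2, 3, 4, 7}

8: miss, frames {8}
0: miss, frames {8,0}
7: miss, frames {8,0,7}
4: miss, frames {8,0,7,4}
7: hit
2: miss, evict 8, frames {0,7,4,2}
4: hit
2: hit
3: miss, evict 0, frames {7,4,2,3}
2: hit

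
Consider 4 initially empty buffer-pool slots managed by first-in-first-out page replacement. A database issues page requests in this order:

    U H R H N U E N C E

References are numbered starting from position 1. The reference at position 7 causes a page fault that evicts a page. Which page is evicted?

U

pos 1: U -> miss, frames {U}
pos 2: H -> miss, frames {U,H}
pos 3: R -> miss, frames {U,H,R}
pos 4: H -> hit
pos 5: N -> miss, frames {U,H,R,N}
pos 6: U -> hit
pos 7: E -> miss, evict U, frames {H,R,N,E}
At position 7, page U is evicted.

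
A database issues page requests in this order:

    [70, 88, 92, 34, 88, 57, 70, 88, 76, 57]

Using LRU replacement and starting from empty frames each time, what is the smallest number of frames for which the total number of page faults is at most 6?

5

f=1: 10 faults
f=2: 10 faults
f=3: 8 faults
f=4: 7 faults
f=5: 6 faults
f=6: 6 faults
Smallest f with faults ≤ 6 is 5.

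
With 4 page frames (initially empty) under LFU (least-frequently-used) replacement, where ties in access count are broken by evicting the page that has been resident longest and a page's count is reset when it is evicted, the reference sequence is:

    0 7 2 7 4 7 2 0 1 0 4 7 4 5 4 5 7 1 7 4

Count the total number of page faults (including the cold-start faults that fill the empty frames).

0: miss, frames (0)
7: miss, frames (0 7)
2: miss, frames (0 7 2)
7: hit
4: miss, frames (0 7 2 4)
7: hit
2: hit
0: hit
1: miss, evict 4, frames (0 7 2 1)
0: hit
4: miss, evict 1, frames (0 7 2 4)
7: hit
4: hit
5: miss, evict 2, frames (0 7 4 5)
4: hit
5: hit
7: hit
1: miss, evict 5, frames (0 7 4 1)
7: hit
4: hit
Page faults: 8.

8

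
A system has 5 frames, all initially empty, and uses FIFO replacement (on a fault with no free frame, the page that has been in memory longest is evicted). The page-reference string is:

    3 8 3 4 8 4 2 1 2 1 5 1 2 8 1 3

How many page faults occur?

3 -> miss, frames {3}
8 -> miss, frames {3,8}
3 -> hit
4 -> miss, frames {3,8,4}
8 -> hit
4 -> hit
2 -> miss, frames {3,8,4,2}
1 -> miss, frames {3,8,4,2,1}
2 -> hit
1 -> hit
5 -> miss, evict 3, frames {8,4,2,1,5}
1 -> hit
2 -> hit
8 -> hit
1 -> hit
3 -> miss, evict 8, frames {4,2,1,5,3}
Page faults: 7.

7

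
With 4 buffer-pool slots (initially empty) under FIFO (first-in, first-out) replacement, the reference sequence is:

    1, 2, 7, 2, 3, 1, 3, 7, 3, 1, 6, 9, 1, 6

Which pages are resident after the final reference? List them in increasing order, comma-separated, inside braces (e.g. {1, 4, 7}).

{1, 3, 6, 9}

1 → miss, frames [1]
2 → miss, frames [1, 2]
7 → miss, frames [1, 2, 7]
2 → hit
3 → miss, frames [1, 2, 7, 3]
1 → hit
3 → hit
7 → hit
3 → hit
1 → hit
6 → miss, evict 1, frames [2, 7, 3, 6]
9 → miss, evict 2, frames [7, 3, 6, 9]
1 → miss, evict 7, frames [3, 6, 9, 1]
6 → hit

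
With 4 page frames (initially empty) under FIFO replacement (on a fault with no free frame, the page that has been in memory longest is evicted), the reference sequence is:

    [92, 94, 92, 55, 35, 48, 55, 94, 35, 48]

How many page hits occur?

5

92: fault, frames [92]
94: fault, frames [92, 94]
92: hit
55: fault, frames [92, 94, 55]
35: fault, frames [92, 94, 55, 35]
48: fault, evict 92, frames [94, 55, 35, 48]
55: hit
94: hit
35: hit
48: hit
Hits: 5.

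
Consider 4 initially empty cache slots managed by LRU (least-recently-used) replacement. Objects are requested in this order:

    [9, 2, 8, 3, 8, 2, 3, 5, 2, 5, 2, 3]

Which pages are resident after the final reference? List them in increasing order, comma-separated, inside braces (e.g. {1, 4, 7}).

9: fault, frames {9}
2: fault, frames {9,2}
8: fault, frames {9,2,8}
3: fault, frames {9,2,8,3}
8: hit
2: hit
3: hit
5: fault, evict 9, frames {8,2,3,5}
2: hit
5: hit
2: hit
3: hit

{2, 3, 5, 8}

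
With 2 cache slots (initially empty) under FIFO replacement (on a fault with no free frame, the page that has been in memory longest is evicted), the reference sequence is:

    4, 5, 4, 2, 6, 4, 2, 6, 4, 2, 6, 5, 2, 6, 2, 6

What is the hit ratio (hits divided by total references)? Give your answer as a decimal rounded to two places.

4 → fault, frames {4}
5 → fault, frames {4,5}
4 → hit
2 → fault, evict 4, frames {5,2}
6 → fault, evict 5, frames {2,6}
4 → fault, evict 2, frames {6,4}
2 → fault, evict 6, frames {4,2}
6 → fault, evict 4, frames {2,6}
4 → fault, evict 2, frames {6,4}
2 → fault, evict 6, frames {4,2}
6 → fault, evict 4, frames {2,6}
5 → fault, evict 2, frames {6,5}
2 → fault, evict 6, frames {5,2}
6 → fault, evict 5, frames {2,6}
2 → hit
6 → hit
Hits: 3 of 16 references → 3/16 = 0.1875.

0.19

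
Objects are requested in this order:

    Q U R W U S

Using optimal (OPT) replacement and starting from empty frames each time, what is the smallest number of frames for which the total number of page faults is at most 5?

2

f=1: 6 faults
f=2: 5 faults
f=3: 5 faults
f=4: 5 faults
f=5: 5 faults
Smallest f with faults ≤ 5 is 2.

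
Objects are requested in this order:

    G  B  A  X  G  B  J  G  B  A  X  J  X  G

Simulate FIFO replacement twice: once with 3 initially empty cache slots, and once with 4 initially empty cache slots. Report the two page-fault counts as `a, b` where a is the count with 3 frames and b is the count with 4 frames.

3 frames: F F F F F F F . . F F . . F → 10 faults.
4 frames: F F F F . . F F F F F F . F → 11 faults.
11 > 10: adding a frame increased faults — Belady's anomaly.

10, 11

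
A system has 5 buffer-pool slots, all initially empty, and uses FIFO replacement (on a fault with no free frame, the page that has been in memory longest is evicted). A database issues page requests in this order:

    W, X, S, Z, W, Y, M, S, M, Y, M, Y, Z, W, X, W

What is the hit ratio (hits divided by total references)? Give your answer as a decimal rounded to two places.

0.50

W: miss, frames (W)
X: miss, frames (W X)
S: miss, frames (W X S)
Z: miss, frames (W X S Z)
W: hit
Y: miss, frames (W X S Z Y)
M: miss, evict W, frames (X S Z Y M)
S: hit
M: hit
Y: hit
M: hit
Y: hit
Z: hit
W: miss, evict X, frames (S Z Y M W)
X: miss, evict S, frames (Z Y M W X)
W: hit
Hits: 8 of 16 references → 8/16 = 0.5000.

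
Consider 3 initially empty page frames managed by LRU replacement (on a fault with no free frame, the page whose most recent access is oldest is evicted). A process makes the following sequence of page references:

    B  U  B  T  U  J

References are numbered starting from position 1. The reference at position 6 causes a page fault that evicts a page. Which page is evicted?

pos 1: B → miss, frames (B)
pos 2: U → miss, frames (B U)
pos 3: B → hit
pos 4: T → miss, frames (U B T)
pos 5: U → hit
pos 6: J → miss, evict B, frames (T U J)
At position 6, page B is evicted.

B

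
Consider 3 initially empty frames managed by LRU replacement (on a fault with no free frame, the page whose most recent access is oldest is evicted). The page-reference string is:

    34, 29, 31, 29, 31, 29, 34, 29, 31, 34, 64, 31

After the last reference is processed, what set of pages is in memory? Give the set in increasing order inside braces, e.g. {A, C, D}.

{31, 34, 64}

34 → fault, frames {34}
29 → fault, frames {34,29}
31 → fault, frames {34,29,31}
29 → hit
31 → hit
29 → hit
34 → hit
29 → hit
31 → hit
34 → hit
64 → fault, evict 29, frames {31,34,64}
31 → hit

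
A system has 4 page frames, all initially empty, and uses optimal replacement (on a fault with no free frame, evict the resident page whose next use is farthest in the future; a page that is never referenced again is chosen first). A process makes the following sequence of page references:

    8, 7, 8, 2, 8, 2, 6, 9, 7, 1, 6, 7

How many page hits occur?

6

8: miss, frames [8]
7: miss, frames [8, 7]
8: hit
2: miss, frames [8, 7, 2]
8: hit
2: hit
6: miss, frames [8, 7, 2, 6]
9: miss, evict 2, frames [8, 7, 6, 9]
7: hit
1: miss, evict 9, frames [8, 7, 6, 1]
6: hit
7: hit
Hits: 6.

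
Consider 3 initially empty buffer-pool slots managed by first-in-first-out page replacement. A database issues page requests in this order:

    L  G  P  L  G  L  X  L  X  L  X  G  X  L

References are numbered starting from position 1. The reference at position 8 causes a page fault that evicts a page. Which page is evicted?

pos 1: L → fault, frames {L}
pos 2: G → fault, frames {L,G}
pos 3: P → fault, frames {L,G,P}
pos 4: L → hit
pos 5: G → hit
pos 6: L → hit
pos 7: X → fault, evict L, frames {G,P,X}
pos 8: L → fault, evict G, frames {P,X,L}
At position 8, page G is evicted.

G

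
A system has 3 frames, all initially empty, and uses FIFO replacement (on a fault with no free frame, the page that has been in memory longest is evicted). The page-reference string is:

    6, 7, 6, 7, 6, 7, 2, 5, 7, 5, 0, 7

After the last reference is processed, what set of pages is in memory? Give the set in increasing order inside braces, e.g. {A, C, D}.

6 -> miss, frames (6)
7 -> miss, frames (6 7)
6 -> hit
7 -> hit
6 -> hit
7 -> hit
2 -> miss, frames (6 7 2)
5 -> miss, evict 6, frames (7 2 5)
7 -> hit
5 -> hit
0 -> miss, evict 7, frames (2 5 0)
7 -> miss, evict 2, frames (5 0 7)

{0, 5, 7}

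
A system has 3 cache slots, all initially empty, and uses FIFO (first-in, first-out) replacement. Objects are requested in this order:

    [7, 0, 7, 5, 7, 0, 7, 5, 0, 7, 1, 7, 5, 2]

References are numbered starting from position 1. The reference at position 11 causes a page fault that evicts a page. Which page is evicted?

7

pos 1: 7: miss, frames [7]
pos 2: 0: miss, frames [7, 0]
pos 3: 7: hit
pos 4: 5: miss, frames [7, 0, 5]
pos 5: 7: hit
pos 6: 0: hit
pos 7: 7: hit
pos 8: 5: hit
pos 9: 0: hit
pos 10: 7: hit
pos 11: 1: miss, evict 7, frames [0, 5, 1]
At position 11, page 7 is evicted.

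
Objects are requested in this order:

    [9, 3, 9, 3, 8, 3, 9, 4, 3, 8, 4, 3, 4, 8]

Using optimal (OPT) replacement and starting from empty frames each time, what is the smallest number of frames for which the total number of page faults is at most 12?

f=1: 14 faults
f=2: 8 faults
f=3: 4 faults
f=4: 4 faults
Smallest f with faults ≤ 12 is 2.

2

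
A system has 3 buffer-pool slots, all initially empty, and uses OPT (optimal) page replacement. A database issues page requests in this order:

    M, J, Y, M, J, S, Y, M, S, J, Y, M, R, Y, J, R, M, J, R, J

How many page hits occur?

M -> miss, frames {M}
J -> miss, frames {M,J}
Y -> miss, frames {M,J,Y}
M -> hit
J -> hit
S -> miss, evict J, frames {M,Y,S}
Y -> hit
M -> hit
S -> hit
J -> miss, evict S, frames {M,Y,J}
Y -> hit
M -> hit
R -> miss, evict M, frames {Y,J,R}
Y -> hit
J -> hit
R -> hit
M -> miss, evict Y, frames {J,R,M}
J -> hit
R -> hit
J -> hit
Hits: 13.

13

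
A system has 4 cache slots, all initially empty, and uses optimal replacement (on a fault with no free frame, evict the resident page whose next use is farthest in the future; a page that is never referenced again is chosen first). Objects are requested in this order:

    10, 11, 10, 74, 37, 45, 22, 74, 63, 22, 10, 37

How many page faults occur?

10: miss, frames {10}
11: miss, frames {10,11}
10: hit
74: miss, frames {10,11,74}
37: miss, frames {10,11,74,37}
45: miss, evict 11, frames {10,74,37,45}
22: miss, evict 45, frames {10,74,37,22}
74: hit
63: miss, evict 74, frames {10,37,22,63}
22: hit
10: hit
37: hit
Page faults: 7.

7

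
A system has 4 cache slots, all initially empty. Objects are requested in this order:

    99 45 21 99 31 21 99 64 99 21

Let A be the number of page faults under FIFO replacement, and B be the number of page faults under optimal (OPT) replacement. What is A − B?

Under FIFO: F F F . F . . F F . → 6 faults.
Under OPT: F F F . F . . F . . → 5 faults.
A − B = 6 − 5 = 1.

1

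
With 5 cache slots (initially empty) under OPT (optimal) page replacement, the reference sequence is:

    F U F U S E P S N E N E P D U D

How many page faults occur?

7

F: fault, frames [F]
U: fault, frames [F, U]
F: hit
U: hit
S: fault, frames [F, U, S]
E: fault, frames [F, U, S, E]
P: fault, frames [F, U, S, E, P]
S: hit
N: fault, evict S, frames [F, U, E, P, N]
E: hit
N: hit
E: hit
P: hit
D: fault, evict N, frames [F, U, E, P, D]
U: hit
D: hit
Page faults: 7.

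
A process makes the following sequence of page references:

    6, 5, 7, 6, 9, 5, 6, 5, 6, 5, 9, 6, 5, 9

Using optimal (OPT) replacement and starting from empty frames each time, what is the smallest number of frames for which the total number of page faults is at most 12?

2

f=1: 14 faults
f=2: 7 faults
f=3: 4 faults
f=4: 4 faults
Smallest f with faults ≤ 12 is 2.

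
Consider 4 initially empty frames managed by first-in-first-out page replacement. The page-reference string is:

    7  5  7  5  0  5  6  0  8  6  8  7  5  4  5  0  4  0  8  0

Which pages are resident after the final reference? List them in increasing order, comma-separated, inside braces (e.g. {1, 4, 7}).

{0, 4, 5, 8}

7 -> fault, frames [7]
5 -> fault, frames [7, 5]
7 -> hit
5 -> hit
0 -> fault, frames [7, 5, 0]
5 -> hit
6 -> fault, frames [7, 5, 0, 6]
0 -> hit
8 -> fault, evict 7, frames [5, 0, 6, 8]
6 -> hit
8 -> hit
7 -> fault, evict 5, frames [0, 6, 8, 7]
5 -> fault, evict 0, frames [6, 8, 7, 5]
4 -> fault, evict 6, frames [8, 7, 5, 4]
5 -> hit
0 -> fault, evict 8, frames [7, 5, 4, 0]
4 -> hit
0 -> hit
8 -> fault, evict 7, frames [5, 4, 0, 8]
0 -> hit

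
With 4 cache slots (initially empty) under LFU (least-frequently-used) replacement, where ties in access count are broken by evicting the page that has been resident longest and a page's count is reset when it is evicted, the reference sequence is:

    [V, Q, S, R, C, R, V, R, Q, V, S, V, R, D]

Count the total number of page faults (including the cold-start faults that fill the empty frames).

V: fault, frames (V)
Q: fault, frames (V Q)
S: fault, frames (V Q S)
R: fault, frames (V Q S R)
C: fault, evict V, frames (Q S R C)
R: hit
V: fault, evict Q, frames (S R C V)
R: hit
Q: fault, evict S, frames (R C V Q)
V: hit
S: fault, evict C, frames (R V Q S)
V: hit
R: hit
D: fault, evict Q, frames (R V S D)
Page faults: 9.

9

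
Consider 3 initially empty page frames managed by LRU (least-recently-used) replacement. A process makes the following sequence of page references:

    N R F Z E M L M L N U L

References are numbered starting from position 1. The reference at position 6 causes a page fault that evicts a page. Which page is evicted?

F

pos 1: N → miss, frames [N]
pos 2: R → miss, frames [N, R]
pos 3: F → miss, frames [N, R, F]
pos 4: Z → miss, evict N, frames [R, F, Z]
pos 5: E → miss, evict R, frames [F, Z, E]
pos 6: M → miss, evict F, frames [Z, E, M]
At position 6, page F is evicted.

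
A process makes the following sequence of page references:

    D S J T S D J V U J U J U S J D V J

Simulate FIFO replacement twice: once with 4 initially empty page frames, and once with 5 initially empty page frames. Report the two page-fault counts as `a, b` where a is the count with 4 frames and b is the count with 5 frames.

4 frames: F F F F . . . F F . . . . F F F F . → 10 faults.
5 frames: F F F F . . . F F . . . . . . F . . → 7 faults.
7 < 10: adding a frame reduced faults, as is typical.

10, 7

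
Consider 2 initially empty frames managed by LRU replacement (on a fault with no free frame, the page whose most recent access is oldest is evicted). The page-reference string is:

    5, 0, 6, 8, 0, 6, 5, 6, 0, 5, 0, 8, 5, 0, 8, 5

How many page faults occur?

5 → fault, frames {5}
0 → fault, frames {5,0}
6 → fault, evict 5, frames {0,6}
8 → fault, evict 0, frames {6,8}
0 → fault, evict 6, frames {8,0}
6 → fault, evict 8, frames {0,6}
5 → fault, evict 0, frames {6,5}
6 → hit
0 → fault, evict 5, frames {6,0}
5 → fault, evict 6, frames {0,5}
0 → hit
8 → fault, evict 5, frames {0,8}
5 → fault, evict 0, frames {8,5}
0 → fault, evict 8, frames {5,0}
8 → fault, evict 5, frames {0,8}
5 → fault, evict 0, frames {8,5}
Page faults: 14.

14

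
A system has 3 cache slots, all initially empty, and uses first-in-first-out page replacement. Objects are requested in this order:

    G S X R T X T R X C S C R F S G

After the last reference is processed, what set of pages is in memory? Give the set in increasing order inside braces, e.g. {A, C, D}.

{F, G, R}

G → fault, frames [G]
S → fault, frames [G, S]
X → fault, frames [G, S, X]
R → fault, evict G, frames [S, X, R]
T → fault, evict S, frames [X, R, T]
X → hit
T → hit
R → hit
X → hit
C → fault, evict X, frames [R, T, C]
S → fault, evict R, frames [T, C, S]
C → hit
R → fault, evict T, frames [C, S, R]
F → fault, evict C, frames [S, R, F]
S → hit
G → fault, evict S, frames [R, F, G]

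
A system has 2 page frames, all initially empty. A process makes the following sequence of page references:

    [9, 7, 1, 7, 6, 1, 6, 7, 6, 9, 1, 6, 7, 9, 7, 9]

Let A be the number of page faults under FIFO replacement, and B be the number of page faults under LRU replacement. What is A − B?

-1

Under FIFO: F F F . F . . F . F F F F F . . → 10 faults.
Under LRU: F F F . F F . F . F F F F F . . → 11 faults.
A − B = 10 − 11 = -1.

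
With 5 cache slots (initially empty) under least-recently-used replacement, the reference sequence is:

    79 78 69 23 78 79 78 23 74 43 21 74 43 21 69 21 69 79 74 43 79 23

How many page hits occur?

12

79: fault, frames {79}
78: fault, frames {79,78}
69: fault, frames {79,78,69}
23: fault, frames {79,78,69,23}
78: hit
79: hit
78: hit
23: hit
74: fault, frames {69,79,78,23,74}
43: fault, evict 69, frames {79,78,23,74,43}
21: fault, evict 79, frames {78,23,74,43,21}
74: hit
43: hit
21: hit
69: fault, evict 78, frames {23,74,43,21,69}
21: hit
69: hit
79: fault, evict 23, frames {74,43,21,69,79}
74: hit
43: hit
79: hit
23: fault, evict 21, frames {69,74,43,79,23}
Hits: 12.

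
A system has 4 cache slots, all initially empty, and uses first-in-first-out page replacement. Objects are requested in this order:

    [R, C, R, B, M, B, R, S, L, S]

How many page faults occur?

R: miss, frames (R)
C: miss, frames (R C)
R: hit
B: miss, frames (R C B)
M: miss, frames (R C B M)
B: hit
R: hit
S: miss, evict R, frames (C B M S)
L: miss, evict C, frames (B M S L)
S: hit
Page faults: 6.

6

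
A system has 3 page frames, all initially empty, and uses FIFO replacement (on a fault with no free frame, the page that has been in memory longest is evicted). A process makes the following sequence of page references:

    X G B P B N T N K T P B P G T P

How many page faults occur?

X -> miss, frames {X}
G -> miss, frames {X,G}
B -> miss, frames {X,G,B}
P -> miss, evict X, frames {G,B,P}
B -> hit
N -> miss, evict G, frames {B,P,N}
T -> miss, evict B, frames {P,N,T}
N -> hit
K -> miss, evict P, frames {N,T,K}
T -> hit
P -> miss, evict N, frames {T,K,P}
B -> miss, evict T, frames {K,P,B}
P -> hit
G -> miss, evict K, frames {P,B,G}
T -> miss, evict P, frames {B,G,T}
P -> miss, evict B, frames {G,T,P}
Page faults: 12.

12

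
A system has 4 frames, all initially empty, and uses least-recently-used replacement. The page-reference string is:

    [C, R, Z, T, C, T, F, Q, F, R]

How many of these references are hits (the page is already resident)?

3

C: fault, frames (C)
R: fault, frames (C R)
Z: fault, frames (C R Z)
T: fault, frames (C R Z T)
C: hit
T: hit
F: fault, evict R, frames (Z C T F)
Q: fault, evict Z, frames (C T F Q)
F: hit
R: fault, evict C, frames (T Q F R)
Hits: 3.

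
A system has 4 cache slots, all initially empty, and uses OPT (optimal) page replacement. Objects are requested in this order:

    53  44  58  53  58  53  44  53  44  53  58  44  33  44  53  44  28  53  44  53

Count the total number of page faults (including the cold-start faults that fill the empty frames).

53 → miss, frames [53]
44 → miss, frames [53, 44]
58 → miss, frames [53, 44, 58]
53 → hit
58 → hit
53 → hit
44 → hit
53 → hit
44 → hit
53 → hit
58 → hit
44 → hit
33 → miss, frames [53, 44, 58, 33]
44 → hit
53 → hit
44 → hit
28 → miss, evict 33, frames [53, 44, 58, 28]
53 → hit
44 → hit
53 → hit
Page faults: 5.

5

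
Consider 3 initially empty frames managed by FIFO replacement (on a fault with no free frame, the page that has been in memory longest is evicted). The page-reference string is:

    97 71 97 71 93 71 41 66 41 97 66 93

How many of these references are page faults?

7

97 -> miss, frames {97}
71 -> miss, frames {97,71}
97 -> hit
71 -> hit
93 -> miss, frames {97,71,93}
71 -> hit
41 -> miss, evict 97, frames {71,93,41}
66 -> miss, evict 71, frames {93,41,66}
41 -> hit
97 -> miss, evict 93, frames {41,66,97}
66 -> hit
93 -> miss, evict 41, frames {66,97,93}
Page faults: 7.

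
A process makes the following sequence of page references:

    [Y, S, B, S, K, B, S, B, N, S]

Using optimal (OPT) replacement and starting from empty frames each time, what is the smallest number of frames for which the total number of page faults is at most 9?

2

f=1: 10 faults
f=2: 6 faults
f=3: 5 faults
f=4: 5 faults
f=5: 5 faults
Smallest f with faults ≤ 9 is 2.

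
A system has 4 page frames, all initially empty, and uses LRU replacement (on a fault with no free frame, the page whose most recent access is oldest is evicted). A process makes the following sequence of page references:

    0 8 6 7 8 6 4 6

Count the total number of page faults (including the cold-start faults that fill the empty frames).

0: fault, frames [0]
8: fault, frames [0, 8]
6: fault, frames [0, 8, 6]
7: fault, frames [0, 8, 6, 7]
8: hit
6: hit
4: fault, evict 0, frames [7, 8, 6, 4]
6: hit
Page faults: 5.

5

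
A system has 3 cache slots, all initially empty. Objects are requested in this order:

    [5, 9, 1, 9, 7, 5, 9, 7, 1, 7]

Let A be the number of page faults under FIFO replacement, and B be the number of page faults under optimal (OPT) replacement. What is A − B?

Under FIFO: F F F . F F F . F F → 8 faults.
Under OPT: F F F . F . . . F . → 5 faults.
A − B = 8 − 5 = 3.

3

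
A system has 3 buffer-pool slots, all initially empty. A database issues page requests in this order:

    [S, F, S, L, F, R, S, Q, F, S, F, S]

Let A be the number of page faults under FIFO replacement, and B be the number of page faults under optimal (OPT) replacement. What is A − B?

2

Under FIFO: F F . F . F F F F . . . → 7 faults.
Under OPT: F F . F . F . F . . . . → 5 faults.
A − B = 7 − 5 = 2.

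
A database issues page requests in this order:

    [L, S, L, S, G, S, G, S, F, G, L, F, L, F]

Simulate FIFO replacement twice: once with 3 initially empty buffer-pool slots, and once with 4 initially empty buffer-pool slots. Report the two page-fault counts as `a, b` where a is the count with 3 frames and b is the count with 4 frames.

3 frames: F F . . F . . . F . F . . . → 5 faults.
4 frames: F F . . F . . . F . . . . . → 4 faults.
4 < 5: adding a frame reduced faults, as is typical.

5, 4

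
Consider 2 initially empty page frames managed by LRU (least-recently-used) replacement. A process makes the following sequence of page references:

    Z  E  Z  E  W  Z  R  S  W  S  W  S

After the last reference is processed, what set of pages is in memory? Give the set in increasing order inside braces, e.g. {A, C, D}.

Z → miss, frames [Z]
E → miss, frames [Z, E]
Z → hit
E → hit
W → miss, evict Z, frames [E, W]
Z → miss, evict E, frames [W, Z]
R → miss, evict W, frames [Z, R]
S → miss, evict Z, frames [R, S]
W → miss, evict R, frames [S, W]
S → hit
W → hit
S → hit

{S, W}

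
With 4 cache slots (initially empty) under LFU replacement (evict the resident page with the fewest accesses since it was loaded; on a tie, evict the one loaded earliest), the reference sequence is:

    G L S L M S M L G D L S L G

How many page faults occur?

6

G -> fault, frames [G]
L -> fault, frames [G, L]
S -> fault, frames [G, L, S]
L -> hit
M -> fault, frames [G, L, S, M]
S -> hit
M -> hit
L -> hit
G -> hit
D -> fault, evict G, frames [L, S, M, D]
L -> hit
S -> hit
L -> hit
G -> fault, evict D, frames [L, S, M, G]
Page faults: 6.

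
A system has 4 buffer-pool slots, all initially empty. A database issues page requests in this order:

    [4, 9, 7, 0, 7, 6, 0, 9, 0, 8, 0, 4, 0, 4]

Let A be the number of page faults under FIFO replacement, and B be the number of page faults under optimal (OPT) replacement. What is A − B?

1

Under FIFO: F F F F . F . . . F . F . . → 7 faults.
Under OPT: F F F F . F . . . F . . . . → 6 faults.
A − B = 7 − 6 = 1.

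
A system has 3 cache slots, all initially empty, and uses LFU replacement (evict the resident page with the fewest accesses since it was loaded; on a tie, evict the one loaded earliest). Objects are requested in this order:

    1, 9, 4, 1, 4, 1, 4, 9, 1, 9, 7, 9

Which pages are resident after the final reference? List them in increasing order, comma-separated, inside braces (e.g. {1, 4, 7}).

{1, 4, 9}

1 → fault, frames {1}
9 → fault, frames {1,9}
4 → fault, frames {1,9,4}
1 → hit
4 → hit
1 → hit
4 → hit
9 → hit
1 → hit
9 → hit
7 → fault, evict 9, frames {1,4,7}
9 → fault, evict 7, frames {1,4,9}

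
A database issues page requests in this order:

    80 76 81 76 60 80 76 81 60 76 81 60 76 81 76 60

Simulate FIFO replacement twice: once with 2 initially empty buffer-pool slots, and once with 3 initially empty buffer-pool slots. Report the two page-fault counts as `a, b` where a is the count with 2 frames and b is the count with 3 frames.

2 frames: F F F . F F F F F F F F F F . F → 14 faults.
3 frames: F F F . F F F F F . . . . . . . → 8 faults.
8 < 14: adding a frame reduced faults, as is typical.

14, 8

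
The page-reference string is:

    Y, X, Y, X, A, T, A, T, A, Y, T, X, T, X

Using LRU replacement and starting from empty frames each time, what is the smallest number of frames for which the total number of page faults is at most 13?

f=1: 14 faults
f=2: 7 faults
f=3: 6 faults
f=4: 4 faults
Smallest f with faults ≤ 13 is 2.

2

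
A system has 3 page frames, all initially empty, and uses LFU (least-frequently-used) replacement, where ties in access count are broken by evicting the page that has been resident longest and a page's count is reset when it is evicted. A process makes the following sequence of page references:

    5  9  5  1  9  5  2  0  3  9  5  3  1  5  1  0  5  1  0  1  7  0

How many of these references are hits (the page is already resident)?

9

5: fault, frames (5)
9: fault, frames (5 9)
5: hit
1: fault, frames (5 9 1)
9: hit
5: hit
2: fault, evict 1, frames (5 9 2)
0: fault, evict 2, frames (5 9 0)
3: fault, evict 0, frames (5 9 3)
9: hit
5: hit
3: hit
1: fault, evict 3, frames (5 9 1)
5: hit
1: hit
0: fault, evict 1, frames (5 9 0)
5: hit
1: fault, evict 0, frames (5 9 1)
0: fault, evict 1, frames (5 9 0)
1: fault, evict 0, frames (5 9 1)
7: fault, evict 1, frames (5 9 7)
0: fault, evict 7, frames (5 9 0)
Hits: 9.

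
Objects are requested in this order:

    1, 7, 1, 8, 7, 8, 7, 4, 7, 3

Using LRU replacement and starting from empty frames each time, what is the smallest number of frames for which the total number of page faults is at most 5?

f=1: 10 faults
f=2: 6 faults
f=3: 5 faults
f=4: 5 faults
f=5: 5 faults
Smallest f with faults ≤ 5 is 3.

3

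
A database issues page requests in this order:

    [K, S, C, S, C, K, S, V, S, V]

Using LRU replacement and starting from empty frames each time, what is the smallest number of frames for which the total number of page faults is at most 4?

3

f=1: 10 faults
f=2: 6 faults
f=3: 4 faults
f=4: 4 faults
Smallest f with faults ≤ 4 is 3.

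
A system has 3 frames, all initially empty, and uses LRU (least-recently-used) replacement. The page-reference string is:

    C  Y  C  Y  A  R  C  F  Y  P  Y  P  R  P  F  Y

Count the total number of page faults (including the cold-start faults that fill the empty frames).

C → miss, frames [C]
Y → miss, frames [C, Y]
C → hit
Y → hit
A → miss, frames [C, Y, A]
R → miss, evict C, frames [Y, A, R]
C → miss, evict Y, frames [A, R, C]
F → miss, evict A, frames [R, C, F]
Y → miss, evict R, frames [C, F, Y]
P → miss, evict C, frames [F, Y, P]
Y → hit
P → hit
R → miss, evict F, frames [Y, P, R]
P → hit
F → miss, evict Y, frames [R, P, F]
Y → miss, evict R, frames [P, F, Y]
Page faults: 11.

11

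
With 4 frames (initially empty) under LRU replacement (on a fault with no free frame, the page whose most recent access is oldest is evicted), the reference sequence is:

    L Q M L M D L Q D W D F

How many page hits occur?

L -> miss, frames (L)
Q -> miss, frames (L Q)
M -> miss, frames (L Q M)
L -> hit
M -> hit
D -> miss, frames (Q L M D)
L -> hit
Q -> hit
D -> hit
W -> miss, evict M, frames (L Q D W)
D -> hit
F -> miss, evict L, frames (Q W D F)
Hits: 6.

6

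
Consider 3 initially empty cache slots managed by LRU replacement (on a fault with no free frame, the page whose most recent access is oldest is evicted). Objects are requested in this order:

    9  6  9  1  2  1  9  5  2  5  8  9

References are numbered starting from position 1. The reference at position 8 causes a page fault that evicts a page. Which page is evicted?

pos 1: 9: fault, frames (9)
pos 2: 6: fault, frames (9 6)
pos 3: 9: hit
pos 4: 1: fault, frames (6 9 1)
pos 5: 2: fault, evict 6, frames (9 1 2)
pos 6: 1: hit
pos 7: 9: hit
pos 8: 5: fault, evict 2, frames (1 9 5)
At position 8, page 2 is evicted.

2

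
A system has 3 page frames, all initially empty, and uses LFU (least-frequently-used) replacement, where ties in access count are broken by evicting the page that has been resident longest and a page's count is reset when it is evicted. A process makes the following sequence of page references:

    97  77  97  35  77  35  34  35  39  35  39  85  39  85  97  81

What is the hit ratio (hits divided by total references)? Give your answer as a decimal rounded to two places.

97 -> miss, frames (97)
77 -> miss, frames (97 77)
97 -> hit
35 -> miss, frames (97 77 35)
77 -> hit
35 -> hit
34 -> miss, evict 97, frames (77 35 34)
35 -> hit
39 -> miss, evict 34, frames (77 35 39)
35 -> hit
39 -> hit
85 -> miss, evict 77, frames (35 39 85)
39 -> hit
85 -> hit
97 -> miss, evict 85, frames (35 39 97)
81 -> miss, evict 97, frames (35 39 81)
Hits: 8 of 16 references → 8/16 = 0.5000.

0.50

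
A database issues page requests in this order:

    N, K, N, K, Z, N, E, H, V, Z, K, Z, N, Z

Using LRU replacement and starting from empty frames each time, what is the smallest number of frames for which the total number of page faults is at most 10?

2

f=1: 14 faults
f=2: 10 faults
f=3: 9 faults
f=4: 9 faults
f=5: 8 faults
f=6: 6 faults
Smallest f with faults ≤ 10 is 2.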